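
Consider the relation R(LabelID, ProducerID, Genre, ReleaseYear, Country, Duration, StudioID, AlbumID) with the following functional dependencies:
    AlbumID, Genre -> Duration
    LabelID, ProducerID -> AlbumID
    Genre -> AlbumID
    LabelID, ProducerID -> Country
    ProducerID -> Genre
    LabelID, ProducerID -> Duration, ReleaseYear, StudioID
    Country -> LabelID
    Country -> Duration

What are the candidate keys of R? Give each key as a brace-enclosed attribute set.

Attributes never on any right-hand side: {ProducerID} — every candidate key must contain it.
{Country, ProducerID}⁺ = {AlbumID, Country, Duration, Genre, LabelID, ProducerID, ReleaseYear, StudioID}, which is every attribute, so {Country, ProducerID} is a candidate key.
{LabelID, ProducerID}⁺ = {AlbumID, Country, Duration, Genre, LabelID, ProducerID, ReleaseYear, StudioID}, which is every attribute, so {LabelID, ProducerID} is a candidate key.
Any other superkey properly contains one of these, so there are no further candidate keys.

{Country, ProducerID}, {LabelID, ProducerID}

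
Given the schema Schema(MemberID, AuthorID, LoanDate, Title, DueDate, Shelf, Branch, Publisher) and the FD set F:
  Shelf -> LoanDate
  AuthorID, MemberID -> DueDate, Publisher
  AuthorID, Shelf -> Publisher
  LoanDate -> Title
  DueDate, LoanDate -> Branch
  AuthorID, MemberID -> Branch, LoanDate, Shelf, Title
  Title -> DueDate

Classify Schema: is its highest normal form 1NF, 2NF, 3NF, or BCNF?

Candidate key: {AuthorID, MemberID}. Prime attributes: {AuthorID, MemberID}.
For Shelf -> LoanDate we have {Shelf}⁺ = {Branch, DueDate, LoanDate, Shelf, Title}; {Shelf} is not a superkey, so BCNF fails.
Because {LoanDate} is non-prime and the left side of Shelf -> LoanDate is not a superkey, the relation is not in 3NF.
Checking every proper subset of each key, none determines a non-prime attribute — 2NF is satisfied.

2NF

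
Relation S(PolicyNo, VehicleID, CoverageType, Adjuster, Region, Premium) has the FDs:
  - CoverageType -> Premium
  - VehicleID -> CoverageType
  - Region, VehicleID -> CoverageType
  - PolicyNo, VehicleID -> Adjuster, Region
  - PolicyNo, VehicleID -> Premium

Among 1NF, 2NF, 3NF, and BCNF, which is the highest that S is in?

1NF

Candidate key: {PolicyNo, VehicleID}. Prime attributes: {PolicyNo, VehicleID}.
For CoverageType -> Premium we have {CoverageType}⁺ = {CoverageType, Premium}; {CoverageType} is not a superkey, so BCNF fails.
CoverageType -> Premium has non-prime {Premium} on the right and a non-superkey on the left, so 3NF fails.
Since {VehicleID} ⊂ {PolicyNo, VehicleID} and {VehicleID}⁺ ⊇ {CoverageType, Premium} with {CoverageType, Premium} non-prime, there is a partial dependency; 2NF fails.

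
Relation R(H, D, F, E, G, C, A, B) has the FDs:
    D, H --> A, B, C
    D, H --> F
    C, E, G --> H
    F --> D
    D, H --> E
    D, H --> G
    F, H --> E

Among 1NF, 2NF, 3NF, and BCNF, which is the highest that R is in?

Candidate keys: {C, D, E, G}, {C, E, F, G}, {D, H}, {F, H}. Prime attributes: {C, D, E, F, G, H}.
For C, E, G --> H we have {C, E, G}⁺ = {C, E, G, H}; {C, E, G} is not a superkey, so BCNF fails.
Its right-hand attributes {H} are all prime, as are those of every other non-superkey FD — the relation is in 3NF.

3NF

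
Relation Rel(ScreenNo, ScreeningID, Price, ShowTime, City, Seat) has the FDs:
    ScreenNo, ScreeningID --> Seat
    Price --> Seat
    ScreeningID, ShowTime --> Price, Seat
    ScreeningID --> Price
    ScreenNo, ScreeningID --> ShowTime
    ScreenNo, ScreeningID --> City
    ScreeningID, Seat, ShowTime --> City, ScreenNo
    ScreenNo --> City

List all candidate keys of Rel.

{ScreeningID} never appears on the right of any FD, so every key must include it.
{ScreenNo, ScreeningID}⁺ = {City, Price, ScreenNo, ScreeningID, Seat, ShowTime} — all of the relation — so {ScreenNo, ScreeningID} is a candidate key.
{ScreeningID, ShowTime}⁺ = {City, Price, ScreenNo, ScreeningID, Seat, ShowTime} — all of the relation — so {ScreeningID, ShowTime} is a candidate key.
These are minimal and exhaustive — every other superkey contains one of them.

{ScreenNo, ScreeningID}, {ScreeningID, ShowTime}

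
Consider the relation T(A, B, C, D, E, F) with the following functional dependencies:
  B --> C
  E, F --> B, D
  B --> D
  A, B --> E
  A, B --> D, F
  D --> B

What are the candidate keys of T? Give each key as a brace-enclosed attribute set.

{A} never appears on the right of any FD, so every key must include it.
{A, B}⁺ = {A, B, C, D, E, F} — all of the relation — so {A, B} is a candidate key.
{A, D}⁺ = {A, B, C, D, E, F} — all of the relation — so {A, D} is a candidate key.
{A, E, F}⁺ = {A, B, C, D, E, F} — all of the relation — so {A, E, F} is a candidate key.
No proper subset of any of these is a key, and no other minimal superkey exists.

{A, B}, {A, D}, {A, E, F}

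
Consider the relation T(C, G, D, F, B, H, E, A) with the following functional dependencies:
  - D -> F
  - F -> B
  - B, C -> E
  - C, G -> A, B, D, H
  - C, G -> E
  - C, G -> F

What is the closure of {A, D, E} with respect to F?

Start with {A, D, E}.
D -> F applies; add {F} → now {A, D, E, F}.
F -> B applies; add {B} → now {A, B, D, E, F}.
No further FD applies.

{A, B, D, E, F}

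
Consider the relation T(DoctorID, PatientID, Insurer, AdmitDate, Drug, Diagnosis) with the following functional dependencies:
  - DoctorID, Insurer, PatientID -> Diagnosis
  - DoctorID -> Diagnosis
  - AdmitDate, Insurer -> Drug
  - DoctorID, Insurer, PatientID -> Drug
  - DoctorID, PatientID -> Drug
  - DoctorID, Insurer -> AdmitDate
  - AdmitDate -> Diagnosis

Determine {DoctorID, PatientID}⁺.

{Diagnosis, DoctorID, Drug, PatientID}

Start with {DoctorID, PatientID}.
DoctorID -> Diagnosis applies; add {Diagnosis} → now {Diagnosis, DoctorID, PatientID}.
DoctorID, PatientID -> Drug applies; add {Drug} → now {Diagnosis, DoctorID, Drug, PatientID}.
No further FD applies.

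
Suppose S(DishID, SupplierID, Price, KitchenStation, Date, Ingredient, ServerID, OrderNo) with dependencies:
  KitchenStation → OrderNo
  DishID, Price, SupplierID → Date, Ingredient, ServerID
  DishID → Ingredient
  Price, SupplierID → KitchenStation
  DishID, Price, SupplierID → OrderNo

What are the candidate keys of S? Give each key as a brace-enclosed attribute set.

{DishID, Price, SupplierID}

No FD produces {DishID, Price, SupplierID}, so they must be in every candidate key.
{DishID, Price, SupplierID}⁺ = {Date, DishID, Ingredient, KitchenStation, OrderNo, Price, ServerID, SupplierID} — all of the relation — so {DishID, Price, SupplierID} is a candidate key.
No other minimal set has full closure, so this is the only candidate key.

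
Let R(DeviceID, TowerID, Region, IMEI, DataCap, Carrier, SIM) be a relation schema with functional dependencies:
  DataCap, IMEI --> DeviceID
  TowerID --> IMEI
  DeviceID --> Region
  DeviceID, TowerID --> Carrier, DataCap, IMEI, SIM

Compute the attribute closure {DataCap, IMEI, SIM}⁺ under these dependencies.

{DataCap, DeviceID, IMEI, Region, SIM}

Start with {DataCap, IMEI, SIM}.
DataCap, IMEI --> DeviceID applies; add {DeviceID} → now {DataCap, DeviceID, IMEI, SIM}.
DeviceID --> Region applies; add {Region} → now {DataCap, DeviceID, IMEI, Region, SIM}.
No further FD applies.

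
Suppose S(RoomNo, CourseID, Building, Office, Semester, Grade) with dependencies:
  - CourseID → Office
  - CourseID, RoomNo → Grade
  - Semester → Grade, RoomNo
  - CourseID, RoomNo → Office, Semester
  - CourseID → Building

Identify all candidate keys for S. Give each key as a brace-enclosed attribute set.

No FD produces {CourseID}, so it must be in every candidate key.
Closure of {CourseID, RoomNo} is {Building, CourseID, Grade, Office, RoomNo, Semester}, the whole schema; {CourseID, RoomNo} is a candidate key.
Closure of {CourseID, Semester} is {Building, CourseID, Grade, Office, RoomNo, Semester}, the whole schema; {CourseID, Semester} is a candidate key.
These are minimal and exhaustive — every other superkey contains one of them.

{CourseID, RoomNo}, {CourseID, Semester}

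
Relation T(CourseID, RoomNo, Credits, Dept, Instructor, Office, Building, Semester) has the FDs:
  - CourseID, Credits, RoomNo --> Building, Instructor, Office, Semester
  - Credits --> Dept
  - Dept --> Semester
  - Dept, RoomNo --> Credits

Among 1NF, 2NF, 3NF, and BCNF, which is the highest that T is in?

1NF

Candidate keys: {CourseID, Credits, RoomNo}, {CourseID, Dept, RoomNo}. Prime attributes: {CourseID, Credits, Dept, RoomNo}.
Credits --> Dept: {Credits}⁺ = {Credits, Dept, Semester}, which is not all of the attributes, so the left side is not a superkey — BCNF is violated.
Dept --> Semester determines the non-prime attribute {Semester} from a non-superkey — 3NF is violated.
Since {Credits} ⊂ {CourseID, Credits, RoomNo} and {Credits}⁺ ⊇ {Semester} with {Semester} non-prime, there is a partial dependency; 2NF fails.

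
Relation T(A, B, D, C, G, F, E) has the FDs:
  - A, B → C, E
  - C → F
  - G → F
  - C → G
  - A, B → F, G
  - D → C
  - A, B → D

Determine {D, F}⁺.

{C, D, F, G}

Start with {D, F}.
D → C applies; add {C} → now {C, D, F}.
C → G applies; add {G} → now {C, D, F, G}.
No further FD applies.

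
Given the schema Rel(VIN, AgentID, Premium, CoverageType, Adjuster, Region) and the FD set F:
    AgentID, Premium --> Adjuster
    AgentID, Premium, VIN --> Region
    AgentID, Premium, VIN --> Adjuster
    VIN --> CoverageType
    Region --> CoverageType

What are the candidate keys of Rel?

{AgentID, Premium, VIN}

{AgentID, Premium, VIN} never appear on the right of any FD, so every key must include all of them.
{AgentID, Premium, VIN}⁺ = {Adjuster, AgentID, CoverageType, Premium, Region, VIN} — all of the relation — so {AgentID, Premium, VIN} is a candidate key.
Every other attribute set either contains this one or has a smaller closure.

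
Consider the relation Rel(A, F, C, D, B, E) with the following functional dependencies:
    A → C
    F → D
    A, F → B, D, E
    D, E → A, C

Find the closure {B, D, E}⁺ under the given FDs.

{A, B, C, D, E}

Start with {B, D, E}.
D, E → A, C applies; add {A, C} → now {A, B, C, D, E}.
No further FD applies.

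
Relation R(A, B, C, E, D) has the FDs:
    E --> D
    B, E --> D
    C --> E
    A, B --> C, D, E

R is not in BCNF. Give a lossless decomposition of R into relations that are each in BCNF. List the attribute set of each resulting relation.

{A, B, C}; {C, E}; {D, E}

Candidate key of the original relation: {A, B}.
Within {A, B, C, D, E}: {E}⁺ ∩ {A, B, C, D, E} = {D, E}, not the whole set, so E --> D violates BCNF; decompose into {D, E} and {A, B, C, E}.
{D, E} is in BCNF.
Within {A, B, C, E}: {C}⁺ ∩ {A, B, C, E} = {C, E}, not the whole set, so C --> E violates BCNF; decompose into {C, E} and {A, B, C}.
{C, E} is in BCNF.
{A, B, C} is in BCNF.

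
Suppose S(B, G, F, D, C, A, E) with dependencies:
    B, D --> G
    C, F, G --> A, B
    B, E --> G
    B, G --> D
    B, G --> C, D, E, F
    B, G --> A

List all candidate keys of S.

{B, D}, {B, E}, {B, G}, {C, F, G}

{B, D}⁺ = {A, B, C, D, E, F, G} — all of the relation — so {B, D} is a candidate key.
{B, E}⁺ = {A, B, C, D, E, F, G} — all of the relation — so {B, E} is a candidate key.
{B, G}⁺ = {A, B, C, D, E, F, G} — all of the relation — so {B, G} is a candidate key.
{C, F, G}⁺ = {A, B, C, D, E, F, G} — all of the relation — so {C, F, G} is a candidate key.
These are minimal and exhaustive — every other superkey contains one of them.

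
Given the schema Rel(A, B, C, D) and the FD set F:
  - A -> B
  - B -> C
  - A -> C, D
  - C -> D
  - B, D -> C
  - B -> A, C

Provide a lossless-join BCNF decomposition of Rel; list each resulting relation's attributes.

Candidate keys of the original relation: {A}, {B}.
In {A, B, C, D}, {C} is not a superkey ({C}⁺ restricted to this set is {C, D}), so split on C -> D into {C, D} and {A, B, C}.
{C, D} has no BCNF violation.
{A, B, C} has no BCNF violation.

{A, B, C}; {C, D}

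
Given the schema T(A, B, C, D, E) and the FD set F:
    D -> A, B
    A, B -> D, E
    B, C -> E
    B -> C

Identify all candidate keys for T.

{A, B}, {D}

{D}⁺ = {A, B, C, D, E} — all of the relation — so {D} is a candidate key.
{A, B}⁺ = {A, B, C, D, E} — all of the relation — so {A, B} is a candidate key.
These are minimal and exhaustive — every other superkey contains one of them.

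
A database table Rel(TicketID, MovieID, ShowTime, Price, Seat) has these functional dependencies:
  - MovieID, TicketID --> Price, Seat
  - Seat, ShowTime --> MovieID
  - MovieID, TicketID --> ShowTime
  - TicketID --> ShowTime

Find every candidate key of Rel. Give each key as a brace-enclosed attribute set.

{TicketID} never appears on the right of any FD, so every key must include it.
{MovieID, TicketID} is a candidate key since {MovieID, TicketID}⁺ = {MovieID, Price, Seat, ShowTime, TicketID} covers every attribute.
{Seat, TicketID} is a candidate key since {Seat, TicketID}⁺ = {MovieID, Price, Seat, ShowTime, TicketID} covers every attribute.
Any other superkey properly contains one of these, so there are no further candidate keys.

{MovieID, TicketID}, {Seat, TicketID}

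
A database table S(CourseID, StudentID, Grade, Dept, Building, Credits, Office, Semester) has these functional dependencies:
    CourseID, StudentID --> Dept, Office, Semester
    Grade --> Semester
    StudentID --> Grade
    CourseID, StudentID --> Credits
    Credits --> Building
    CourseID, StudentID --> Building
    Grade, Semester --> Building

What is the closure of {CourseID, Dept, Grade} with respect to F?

Start with {CourseID, Dept, Grade}.
Grade --> Semester applies; add {Semester} → now {CourseID, Dept, Grade, Semester}.
Grade, Semester --> Building applies; add {Building} → now {Building, CourseID, Dept, Grade, Semester}.
No further FD applies.

{Building, CourseID, Dept, Grade, Semester}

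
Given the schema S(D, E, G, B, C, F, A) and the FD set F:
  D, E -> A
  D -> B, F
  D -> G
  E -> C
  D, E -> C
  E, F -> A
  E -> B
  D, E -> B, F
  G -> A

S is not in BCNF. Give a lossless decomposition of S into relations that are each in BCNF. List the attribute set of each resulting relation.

Candidate key of the original relation: {D, E}.
Within {A, B, C, D, E, F, G}: {D}⁺ ∩ {A, B, C, D, E, F, G} = {A, B, D, F, G}, not the whole set, so D -> A, B, F, G violates BCNF; decompose into {A, B, D, F, G} and {C, D, E}.
Within {A, B, D, F, G}: {G}⁺ ∩ {A, B, D, F, G} = {A, G}, not the whole set, so G -> A violates BCNF; decompose into {A, G} and {B, D, F, G}.
{A, G} is in BCNF.
{B, D, F, G} is in BCNF.
Within {C, D, E}: {E}⁺ ∩ {C, D, E} = {C, E}, not the whole set, so E -> C violates BCNF; decompose into {C, E} and {D, E}.
{C, E} is in BCNF.
{D, E} is in BCNF.

{A, G}; {B, D, F, G}; {C, E}; {D, E}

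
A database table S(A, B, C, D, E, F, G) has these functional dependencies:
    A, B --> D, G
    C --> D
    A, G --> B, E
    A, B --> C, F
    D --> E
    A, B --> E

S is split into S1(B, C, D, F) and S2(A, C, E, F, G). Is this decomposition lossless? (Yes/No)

Common attributes: {C, F}; their closure is {C, D, E, F}.
The closure covers neither S1 nor S2 entirely; the join is not lossless.

No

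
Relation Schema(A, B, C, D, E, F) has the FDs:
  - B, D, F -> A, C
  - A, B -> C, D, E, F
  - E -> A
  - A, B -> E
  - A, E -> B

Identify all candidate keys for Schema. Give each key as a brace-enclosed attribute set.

{A, B}, {B, D, F}, {E}

{E}⁺ = {A, B, C, D, E, F} — all of the relation — so {E} is a candidate key.
{A, B}⁺ = {A, B, C, D, E, F} — all of the relation — so {A, B} is a candidate key.
{B, D, F}⁺ = {A, B, C, D, E, F} — all of the relation — so {B, D, F} is a candidate key.
No proper subset of any of these is a key, and no other minimal superkey exists.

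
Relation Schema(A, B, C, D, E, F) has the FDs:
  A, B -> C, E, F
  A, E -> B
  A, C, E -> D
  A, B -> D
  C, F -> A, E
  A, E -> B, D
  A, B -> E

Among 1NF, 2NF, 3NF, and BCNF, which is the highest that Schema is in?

BCNF

Candidate keys: {A, B}, {A, E}, {C, F}. Prime attributes: {A, B, C, E, F}.
Each dependency's left side is a superkey — BCNF holds.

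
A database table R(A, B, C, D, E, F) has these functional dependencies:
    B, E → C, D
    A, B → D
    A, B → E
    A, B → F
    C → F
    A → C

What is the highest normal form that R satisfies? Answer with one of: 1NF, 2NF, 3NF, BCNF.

Candidate key: {A, B}. Prime attributes: {A, B}.
For B, E → C, D we have {B, E}⁺ = {B, C, D, E, F}; {B, E} is not a superkey, so BCNF fails.
B, E → C, D has non-prime {C, D} on the right and a non-superkey on the left, so 3NF fails.
The proper key subset {A} of {A, B} determines non-prime {C, F}, so the relation is not even in 2NF.

1NF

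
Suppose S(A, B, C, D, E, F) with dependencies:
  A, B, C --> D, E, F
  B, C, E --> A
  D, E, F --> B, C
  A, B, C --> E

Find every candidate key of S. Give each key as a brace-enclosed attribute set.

Closure of {A, B, C} is {A, B, C, D, E, F}, the whole schema; {A, B, C} is a candidate key.
Closure of {B, C, E} is {A, B, C, D, E, F}, the whole schema; {B, C, E} is a candidate key.
Closure of {D, E, F} is {A, B, C, D, E, F}, the whole schema; {D, E, F} is a candidate key.
These are minimal and exhaustive — every other superkey contains one of them.

{A, B, C}, {B, C, E}, {D, E, F}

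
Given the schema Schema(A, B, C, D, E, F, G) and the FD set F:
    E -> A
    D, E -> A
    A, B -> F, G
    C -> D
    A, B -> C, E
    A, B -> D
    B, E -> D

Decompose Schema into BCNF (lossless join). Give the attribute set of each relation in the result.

Candidate keys of the original relation: {A, B}, {B, E}.
In {A, B, C, D, E, F, G}, {E} is not a superkey ({E}⁺ restricted to this set is {A, E}), so split on E -> A into {A, E} and {B, C, D, E, F, G}.
{A, E} is in BCNF.
In {B, C, D, E, F, G}, {C} is not a superkey ({C}⁺ restricted to this set is {C, D}), so split on C -> D into {C, D} and {B, C, E, F, G}.
{C, D} is in BCNF.
{B, C, E, F, G} is in BCNF.

{A, E}; {B, C, E, F, G}; {C, D}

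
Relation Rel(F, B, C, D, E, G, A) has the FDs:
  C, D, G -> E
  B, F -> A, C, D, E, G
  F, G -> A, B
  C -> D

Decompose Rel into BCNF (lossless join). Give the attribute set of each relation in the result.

{A, B, C, F, G}; {C, D}; {C, E, G}

Candidate keys of the original relation: {B, F}, {F, G}.
In {A, B, C, D, E, F, G}, {C, D, G} is not a superkey ({C, D, G}⁺ restricted to this set is {C, D, E, G}), so split on C, D, G -> E into {C, D, E, G} and {A, B, C, D, F, G}.
In {C, D, E, G}, {C} is not a superkey ({C}⁺ restricted to this set is {C, D}), so split on C -> D into {C, D} and {C, E, G}.
{C, D} has no BCNF violation.
{C, E, G} has no BCNF violation.
In {A, B, C, D, F, G}, {C} is not a superkey ({C}⁺ restricted to this set is {C, D}), so split on C -> D into {C, D} and {A, B, C, F, G}.
{C, D} has no BCNF violation.
{A, B, C, F, G} has no BCNF violation.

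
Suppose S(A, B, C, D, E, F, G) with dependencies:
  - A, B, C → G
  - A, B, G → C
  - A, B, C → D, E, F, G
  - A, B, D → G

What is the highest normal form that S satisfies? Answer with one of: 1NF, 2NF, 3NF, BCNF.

Candidate keys: {A, B, C}, {A, B, D}, {A, B, G}. Prime attributes: {A, B, C, D, G}.
Each dependency's left side is a superkey — BCNF holds.

BCNF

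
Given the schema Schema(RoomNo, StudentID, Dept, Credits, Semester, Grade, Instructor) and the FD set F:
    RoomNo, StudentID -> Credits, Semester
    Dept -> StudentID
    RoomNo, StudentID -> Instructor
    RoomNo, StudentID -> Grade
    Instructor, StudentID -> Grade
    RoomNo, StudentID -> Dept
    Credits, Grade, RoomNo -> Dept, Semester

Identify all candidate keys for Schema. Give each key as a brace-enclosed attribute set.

No FD produces {RoomNo}, so it must be in every candidate key.
{Dept, RoomNo}⁺ = {Credits, Dept, Grade, Instructor, RoomNo, Semester, StudentID} — all of the relation — so {Dept, RoomNo} is a candidate key.
{RoomNo, StudentID}⁺ = {Credits, Dept, Grade, Instructor, RoomNo, Semester, StudentID} — all of the relation — so {RoomNo, StudentID} is a candidate key.
{Credits, Grade, RoomNo}⁺ = {Credits, Dept, Grade, Instructor, RoomNo, Semester, StudentID} — all of the relation — so {Credits, Grade, RoomNo} is a candidate key.
These are minimal and exhaustive — every other superkey contains one of them.

{Credits, Grade, RoomNo}, {Dept, RoomNo}, {RoomNo, StudentID}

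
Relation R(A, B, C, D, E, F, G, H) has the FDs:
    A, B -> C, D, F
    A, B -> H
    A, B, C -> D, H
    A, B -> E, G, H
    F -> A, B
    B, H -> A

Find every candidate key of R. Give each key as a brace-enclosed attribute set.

{F} is a candidate key since {F}⁺ = {A, B, C, D, E, F, G, H} covers every attribute.
{A, B} is a candidate key since {A, B}⁺ = {A, B, C, D, E, F, G, H} covers every attribute.
{B, H} is a candidate key since {B, H}⁺ = {A, B, C, D, E, F, G, H} covers every attribute.
No proper subset of any of these is a key, and no other minimal superkey exists.

{A, B}, {B, H}, {F}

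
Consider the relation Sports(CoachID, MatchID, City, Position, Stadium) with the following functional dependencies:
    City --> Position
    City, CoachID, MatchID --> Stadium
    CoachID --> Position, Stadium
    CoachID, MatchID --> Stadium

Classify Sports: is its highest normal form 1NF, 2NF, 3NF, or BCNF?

1NF

Candidate key: {City, CoachID, MatchID}. Prime attributes: {City, CoachID, MatchID}.
City --> Position: {City}⁺ = {City, Position}, which is not all of the attributes, so the left side is not a superkey — BCNF is violated.
Because {Position} is non-prime and the left side of City --> Position is not a superkey, the relation is not in 3NF.
The proper key subset {City} of {City, CoachID, MatchID} determines non-prime {Position}, so the relation is not even in 2NF.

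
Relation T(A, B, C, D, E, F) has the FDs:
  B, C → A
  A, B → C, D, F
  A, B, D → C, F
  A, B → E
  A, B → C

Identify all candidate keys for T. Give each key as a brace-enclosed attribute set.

No FD produces {B}, so it must be in every candidate key.
{A, B}⁺ = {A, B, C, D, E, F}, which is every attribute, so {A, B} is a candidate key.
{B, C}⁺ = {A, B, C, D, E, F}, which is every attribute, so {B, C} is a candidate key.
Any other superkey properly contains one of these, so there are no further candidate keys.

{A, B}, {B, C}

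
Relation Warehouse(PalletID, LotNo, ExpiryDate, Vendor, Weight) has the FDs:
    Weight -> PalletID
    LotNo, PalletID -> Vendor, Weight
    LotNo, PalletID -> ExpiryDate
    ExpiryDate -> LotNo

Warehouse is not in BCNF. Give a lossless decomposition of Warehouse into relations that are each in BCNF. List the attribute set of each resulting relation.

{ExpiryDate, LotNo}; {ExpiryDate, Vendor, Weight}; {PalletID, Weight}

Candidate keys of the original relation: {ExpiryDate, PalletID}, {ExpiryDate, Weight}, {LotNo, PalletID}, {LotNo, Weight}.
{ExpiryDate, LotNo, PalletID, Vendor, Weight}: {Weight} determines {PalletID, Weight} here but is not a superkey — split on Weight -> PalletID, giving {PalletID, Weight} and {ExpiryDate, LotNo, Vendor, Weight}.
{PalletID, Weight}: every determinant is a superkey — BCNF.
{ExpiryDate, LotNo, Vendor, Weight}: {ExpiryDate} determines {ExpiryDate, LotNo} here but is not a superkey — split on ExpiryDate -> LotNo, giving {ExpiryDate, LotNo} and {ExpiryDate, Vendor, Weight}.
{ExpiryDate, LotNo}: every determinant is a superkey — BCNF.
{ExpiryDate, Vendor, Weight}: every determinant is a superkey — BCNF.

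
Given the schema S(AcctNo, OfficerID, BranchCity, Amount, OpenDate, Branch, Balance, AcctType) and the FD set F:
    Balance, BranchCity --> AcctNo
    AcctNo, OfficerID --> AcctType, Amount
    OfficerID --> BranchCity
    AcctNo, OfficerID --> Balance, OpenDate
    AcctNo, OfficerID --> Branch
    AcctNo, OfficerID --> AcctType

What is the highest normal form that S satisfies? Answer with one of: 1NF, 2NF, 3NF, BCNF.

1NF

Candidate keys: {AcctNo, OfficerID}, {Balance, OfficerID}. Prime attributes: {AcctNo, Balance, OfficerID}.
For Balance, BranchCity --> AcctNo we have {Balance, BranchCity}⁺ = {AcctNo, Balance, BranchCity}; {Balance, BranchCity} is not a superkey, so BCNF fails.
Because {BranchCity} is non-prime and the left side of OfficerID --> BranchCity is not a superkey, the relation is not in 3NF.
The proper key subset {OfficerID} of {AcctNo, OfficerID} determines non-prime {BranchCity}, so the relation is not even in 2NF.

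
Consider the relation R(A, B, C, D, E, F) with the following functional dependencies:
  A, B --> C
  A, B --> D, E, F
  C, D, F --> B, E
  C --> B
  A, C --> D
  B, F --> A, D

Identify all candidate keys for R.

{A, B}, {A, C}, {B, F}, {C, F}

{A, B}⁺ = {A, B, C, D, E, F} — all of the relation — so {A, B} is a candidate key.
{A, C}⁺ = {A, B, C, D, E, F} — all of the relation — so {A, C} is a candidate key.
{B, F}⁺ = {A, B, C, D, E, F} — all of the relation — so {B, F} is a candidate key.
{C, F}⁺ = {A, B, C, D, E, F} — all of the relation — so {C, F} is a candidate key.
Any other superkey properly contains one of these, so there are no further candidate keys.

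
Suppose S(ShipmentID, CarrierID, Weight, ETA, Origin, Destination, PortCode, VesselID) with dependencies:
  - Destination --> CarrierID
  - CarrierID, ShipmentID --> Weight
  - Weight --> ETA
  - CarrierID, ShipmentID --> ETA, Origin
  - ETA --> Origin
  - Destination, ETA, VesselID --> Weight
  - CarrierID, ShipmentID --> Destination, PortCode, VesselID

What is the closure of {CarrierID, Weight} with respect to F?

Start with {CarrierID, Weight}.
Weight --> ETA applies; add {ETA} → now {CarrierID, ETA, Weight}.
ETA --> Origin applies; add {Origin} → now {CarrierID, ETA, Origin, Weight}.
No further FD applies.

{CarrierID, ETA, Origin, Weight}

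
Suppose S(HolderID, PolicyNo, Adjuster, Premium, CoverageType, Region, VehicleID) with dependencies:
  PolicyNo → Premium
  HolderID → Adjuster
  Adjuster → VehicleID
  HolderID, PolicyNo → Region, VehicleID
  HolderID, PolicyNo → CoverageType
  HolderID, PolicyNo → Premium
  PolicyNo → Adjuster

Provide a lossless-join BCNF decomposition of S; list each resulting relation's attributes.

Candidate key of the original relation: {HolderID, PolicyNo}.
In {Adjuster, CoverageType, HolderID, PolicyNo, Premium, Region, VehicleID}, {PolicyNo} is not a superkey ({PolicyNo}⁺ restricted to this set is {Adjuster, PolicyNo, Premium, VehicleID}), so split on PolicyNo → Adjuster, Premium, VehicleID into {Adjuster, PolicyNo, Premium, VehicleID} and {CoverageType, HolderID, PolicyNo, Region}.
In {Adjuster, PolicyNo, Premium, VehicleID}, {Adjuster} is not a superkey ({Adjuster}⁺ restricted to this set is {Adjuster, VehicleID}), so split on Adjuster → VehicleID into {Adjuster, VehicleID} and {Adjuster, PolicyNo, Premium}.
{Adjuster, VehicleID} has no BCNF violation.
{Adjuster, PolicyNo, Premium} has no BCNF violation.
{CoverageType, HolderID, PolicyNo, Region} has no BCNF violation.

{Adjuster, PolicyNo, Premium}; {Adjuster, VehicleID}; {CoverageType, HolderID, PolicyNo, Region}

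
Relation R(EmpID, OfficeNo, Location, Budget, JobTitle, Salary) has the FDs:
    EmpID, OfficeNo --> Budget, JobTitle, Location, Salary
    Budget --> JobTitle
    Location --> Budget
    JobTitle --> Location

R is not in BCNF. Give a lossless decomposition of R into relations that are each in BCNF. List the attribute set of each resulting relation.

Candidate key of the original relation: {EmpID, OfficeNo}.
Within {Budget, EmpID, JobTitle, Location, OfficeNo, Salary}: {Budget}⁺ ∩ {Budget, EmpID, JobTitle, Location, OfficeNo, Salary} = {Budget, JobTitle, Location}, not the whole set, so Budget --> JobTitle, Location violates BCNF; decompose into {Budget, JobTitle, Location} and {Budget, EmpID, OfficeNo, Salary}.
{Budget, JobTitle, Location} has no BCNF violation.
{Budget, EmpID, OfficeNo, Salary} has no BCNF violation.

{Budget, EmpID, OfficeNo, Salary}; {Budget, JobTitle, Location}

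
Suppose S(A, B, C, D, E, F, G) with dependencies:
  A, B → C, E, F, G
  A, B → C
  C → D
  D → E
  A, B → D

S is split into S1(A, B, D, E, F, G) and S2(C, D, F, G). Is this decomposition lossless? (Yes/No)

No

Common attributes: {D, F, G}; their closure is {D, E, F, G}.
The closure covers neither S1 nor S2 entirely; the join is not lossless.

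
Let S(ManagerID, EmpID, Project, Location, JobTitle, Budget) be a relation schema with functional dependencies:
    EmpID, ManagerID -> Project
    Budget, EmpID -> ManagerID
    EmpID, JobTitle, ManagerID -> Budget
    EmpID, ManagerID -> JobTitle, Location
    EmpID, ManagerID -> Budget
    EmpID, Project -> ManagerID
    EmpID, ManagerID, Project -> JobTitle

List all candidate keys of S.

Attributes never on any right-hand side: {EmpID} — every candidate key must contain it.
{Budget, EmpID}⁺ = {Budget, EmpID, JobTitle, Location, ManagerID, Project}, which is every attribute, so {Budget, EmpID} is a candidate key.
{EmpID, ManagerID}⁺ = {Budget, EmpID, JobTitle, Location, ManagerID, Project}, which is every attribute, so {EmpID, ManagerID} is a candidate key.
{EmpID, Project}⁺ = {Budget, EmpID, JobTitle, Location, ManagerID, Project}, which is every attribute, so {EmpID, Project} is a candidate key.
Any other superkey properly contains one of these, so there are no further candidate keys.

{Budget, EmpID}, {EmpID, ManagerID}, {EmpID, Project}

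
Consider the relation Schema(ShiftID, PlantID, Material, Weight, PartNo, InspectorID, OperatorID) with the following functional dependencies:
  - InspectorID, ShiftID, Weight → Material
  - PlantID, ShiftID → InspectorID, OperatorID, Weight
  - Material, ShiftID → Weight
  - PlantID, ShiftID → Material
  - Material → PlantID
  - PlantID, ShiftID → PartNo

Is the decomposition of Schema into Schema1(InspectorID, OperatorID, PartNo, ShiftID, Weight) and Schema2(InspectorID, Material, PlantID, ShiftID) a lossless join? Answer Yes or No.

No

The shared attributes are {InspectorID, ShiftID} and {InspectorID, ShiftID}⁺ = {InspectorID, ShiftID}.
Schema1 ⊄ {InspectorID, ShiftID} and Schema2 ⊄ {InspectorID, ShiftID}, so the split is lossy.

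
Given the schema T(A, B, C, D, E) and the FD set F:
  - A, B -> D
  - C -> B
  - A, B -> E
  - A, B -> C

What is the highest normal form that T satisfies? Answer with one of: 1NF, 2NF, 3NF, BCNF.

Candidate keys: {A, B}, {A, C}. Prime attributes: {A, B, C}.
C -> B: {C}⁺ = {B, C}, which is not all of the attributes, so the left side is not a superkey — BCNF is violated.
Its right-hand attributes {B} are all prime, as are those of every other non-superkey FD — the relation is in 3NF.

3NF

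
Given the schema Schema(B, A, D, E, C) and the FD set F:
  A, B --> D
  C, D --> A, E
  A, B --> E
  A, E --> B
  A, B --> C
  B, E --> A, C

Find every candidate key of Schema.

Closure of {A, B} is {A, B, C, D, E}, the whole schema; {A, B} is a candidate key.
Closure of {A, E} is {A, B, C, D, E}, the whole schema; {A, E} is a candidate key.
Closure of {B, E} is {A, B, C, D, E}, the whole schema; {B, E} is a candidate key.
Closure of {C, D} is {A, B, C, D, E}, the whole schema; {C, D} is a candidate key.
These are minimal and exhaustive — every other superkey contains one of them.

{A, B}, {A, E}, {B, E}, {C, D}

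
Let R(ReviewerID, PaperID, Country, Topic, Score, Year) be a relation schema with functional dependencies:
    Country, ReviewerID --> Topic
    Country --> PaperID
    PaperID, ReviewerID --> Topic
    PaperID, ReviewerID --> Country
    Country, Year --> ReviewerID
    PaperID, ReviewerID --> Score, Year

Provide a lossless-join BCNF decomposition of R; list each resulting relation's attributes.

{Country, PaperID}; {Country, ReviewerID, Score, Topic, Year}

Candidate keys of the original relation: {Country, ReviewerID}, {Country, Year}, {PaperID, ReviewerID}.
Within {Country, PaperID, ReviewerID, Score, Topic, Year}: {Country}⁺ ∩ {Country, PaperID, ReviewerID, Score, Topic, Year} = {Country, PaperID}, not the whole set, so Country --> PaperID violates BCNF; decompose into {Country, PaperID} and {Country, ReviewerID, Score, Topic, Year}.
{Country, PaperID}: every determinant is a superkey — BCNF.
{Country, ReviewerID, Score, Topic, Year}: every determinant is a superkey — BCNF.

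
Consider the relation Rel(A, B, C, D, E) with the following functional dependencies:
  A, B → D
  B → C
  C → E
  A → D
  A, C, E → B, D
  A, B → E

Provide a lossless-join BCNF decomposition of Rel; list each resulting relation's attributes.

Candidate keys of the original relation: {A, B}, {A, C}.
Within {A, B, C, D, E}: {B}⁺ ∩ {A, B, C, D, E} = {B, C, E}, not the whole set, so B → C, E violates BCNF; decompose into {B, C, E} and {A, B, D}.
Within {B, C, E}: {C}⁺ ∩ {B, C, E} = {C, E}, not the whole set, so C → E violates BCNF; decompose into {C, E} and {B, C}.
{C, E} has no BCNF violation.
{B, C} has no BCNF violation.
Within {A, B, D}: {A}⁺ ∩ {A, B, D} = {A, D}, not the whole set, so A → D violates BCNF; decompose into {A, D} and {A, B}.
{A, D} has no BCNF violation.
{A, B} has no BCNF violation.

{A, B}; {A, D}; {B, C}; {C, E}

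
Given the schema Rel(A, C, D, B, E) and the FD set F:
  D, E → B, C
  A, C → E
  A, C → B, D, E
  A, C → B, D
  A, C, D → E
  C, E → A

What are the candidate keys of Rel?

{A, C}⁺ = {A, B, C, D, E}, which is every attribute, so {A, C} is a candidate key.
{C, E}⁺ = {A, B, C, D, E}, which is every attribute, so {C, E} is a candidate key.
{D, E}⁺ = {A, B, C, D, E}, which is every attribute, so {D, E} is a candidate key.
No proper subset of any of these is a key, and no other minimal superkey exists.

{A, C}, {C, E}, {D, E}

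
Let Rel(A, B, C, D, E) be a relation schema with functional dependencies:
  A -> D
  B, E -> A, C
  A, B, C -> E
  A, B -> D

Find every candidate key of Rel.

Attributes never on any right-hand side: {B} — every candidate key must contain it.
Closure of {B, E} is {A, B, C, D, E}, the whole schema; {B, E} is a candidate key.
Closure of {A, B, C} is {A, B, C, D, E}, the whole schema; {A, B, C} is a candidate key.
Any other superkey properly contains one of these, so there are no further candidate keys.

{A, B, C}, {B, E}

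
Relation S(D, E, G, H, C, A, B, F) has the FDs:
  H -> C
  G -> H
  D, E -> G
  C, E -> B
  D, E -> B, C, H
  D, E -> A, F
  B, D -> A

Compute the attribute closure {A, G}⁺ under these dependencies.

{A, C, G, H}

Start with {A, G}.
G -> H applies; add {H} → now {A, G, H}.
H -> C applies; add {C} → now {A, C, G, H}.
No further FD applies.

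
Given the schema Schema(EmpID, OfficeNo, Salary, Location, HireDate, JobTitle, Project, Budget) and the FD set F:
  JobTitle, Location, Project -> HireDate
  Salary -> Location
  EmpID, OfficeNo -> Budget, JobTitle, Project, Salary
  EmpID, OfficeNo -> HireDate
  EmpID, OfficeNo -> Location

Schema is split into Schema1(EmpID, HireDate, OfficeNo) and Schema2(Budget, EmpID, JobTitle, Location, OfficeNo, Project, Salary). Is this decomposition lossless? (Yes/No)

The shared attributes are {EmpID, OfficeNo} and {EmpID, OfficeNo}⁺ = {Budget, EmpID, HireDate, JobTitle, Location, OfficeNo, Project, Salary}.
Since Schema1 ⊆ {Budget, EmpID, HireDate, JobTitle, Location, OfficeNo, Project, Salary}, the intersection is a superkey of Schema1; the decomposition is lossless.

Yes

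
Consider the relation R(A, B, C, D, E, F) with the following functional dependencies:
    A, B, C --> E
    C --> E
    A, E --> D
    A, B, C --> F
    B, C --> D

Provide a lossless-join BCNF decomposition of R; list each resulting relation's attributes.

{A, B, C, F}; {B, C, D}; {C, E}

Candidate key of the original relation: {A, B, C}.
Within {A, B, C, D, E, F}: {C}⁺ ∩ {A, B, C, D, E, F} = {C, E}, not the whole set, so C --> E violates BCNF; decompose into {C, E} and {A, B, C, D, F}.
{C, E} is in BCNF.
Within {A, B, C, D, F}: {B, C}⁺ ∩ {A, B, C, D, F} = {B, C, D}, not the whole set, so B, C --> D violates BCNF; decompose into {B, C, D} and {A, B, C, F}.
{B, C, D} is in BCNF.
{A, B, C, F} is in BCNF.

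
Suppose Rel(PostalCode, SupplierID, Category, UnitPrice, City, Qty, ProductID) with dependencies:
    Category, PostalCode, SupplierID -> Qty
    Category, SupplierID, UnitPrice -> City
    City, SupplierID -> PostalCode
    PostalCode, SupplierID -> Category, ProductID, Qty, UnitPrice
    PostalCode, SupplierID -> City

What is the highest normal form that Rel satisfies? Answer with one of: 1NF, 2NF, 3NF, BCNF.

BCNF

Candidate keys: {Category, SupplierID, UnitPrice}, {City, SupplierID}, {PostalCode, SupplierID}. Prime attributes: {Category, City, PostalCode, SupplierID, UnitPrice}.
Each dependency's left side is a superkey — BCNF holds.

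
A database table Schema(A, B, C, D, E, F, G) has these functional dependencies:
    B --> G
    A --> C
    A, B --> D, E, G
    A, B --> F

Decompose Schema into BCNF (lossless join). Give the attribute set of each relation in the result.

{A, B, D, E, F}; {A, C}; {B, G}

Candidate key of the original relation: {A, B}.
Within {A, B, C, D, E, F, G}: {B}⁺ ∩ {A, B, C, D, E, F, G} = {B, G}, not the whole set, so B --> G violates BCNF; decompose into {B, G} and {A, B, C, D, E, F}.
{B, G} is in BCNF.
Within {A, B, C, D, E, F}: {A}⁺ ∩ {A, B, C, D, E, F} = {A, C}, not the whole set, so A --> C violates BCNF; decompose into {A, C} and {A, B, D, E, F}.
{A, C} is in BCNF.
{A, B, D, E, F} is in BCNF.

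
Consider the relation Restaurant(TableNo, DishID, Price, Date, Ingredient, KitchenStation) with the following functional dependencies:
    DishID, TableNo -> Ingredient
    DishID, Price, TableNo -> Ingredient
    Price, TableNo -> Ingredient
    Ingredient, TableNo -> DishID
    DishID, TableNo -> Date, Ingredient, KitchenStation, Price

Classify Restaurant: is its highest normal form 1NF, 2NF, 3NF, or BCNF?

BCNF

Candidate keys: {DishID, TableNo}, {Ingredient, TableNo}, {Price, TableNo}. Prime attributes: {DishID, Ingredient, Price, TableNo}.
Every FD has a superkey on the left, so the relation is in BCNF.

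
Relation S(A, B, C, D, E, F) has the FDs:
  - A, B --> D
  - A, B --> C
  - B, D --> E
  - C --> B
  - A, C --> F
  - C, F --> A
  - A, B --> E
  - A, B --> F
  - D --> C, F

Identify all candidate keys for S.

{D}⁺ = {A, B, C, D, E, F} — all of the relation — so {D} is a candidate key.
{A, B}⁺ = {A, B, C, D, E, F} — all of the relation — so {A, B} is a candidate key.
{A, C}⁺ = {A, B, C, D, E, F} — all of the relation — so {A, C} is a candidate key.
{C, F}⁺ = {A, B, C, D, E, F} — all of the relation — so {C, F} is a candidate key.
These are minimal and exhaustive — every other superkey contains one of them.

{A, B}, {A, C}, {C, F}, {D}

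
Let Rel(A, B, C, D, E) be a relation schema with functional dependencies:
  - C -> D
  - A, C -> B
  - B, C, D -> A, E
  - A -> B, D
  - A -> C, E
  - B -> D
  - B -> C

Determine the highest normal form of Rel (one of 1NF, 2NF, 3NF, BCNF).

Candidate keys: {A}, {B}. Prime attributes: {A, B}.
C -> D breaks BCNF: {C}⁺ = {C, D}, so {C} is not a superkey.
C -> D determines the non-prime attribute {D} from a non-superkey — 3NF is violated.
Every candidate key is a single attribute, so no partial dependency is possible; 2NF holds.

2NF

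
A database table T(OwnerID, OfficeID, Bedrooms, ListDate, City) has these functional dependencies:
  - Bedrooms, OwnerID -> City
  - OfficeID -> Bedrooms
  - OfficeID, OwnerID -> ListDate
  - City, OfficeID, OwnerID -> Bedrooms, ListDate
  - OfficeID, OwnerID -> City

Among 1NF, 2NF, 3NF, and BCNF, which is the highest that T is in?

1NF

Candidate key: {OfficeID, OwnerID}. Prime attributes: {OfficeID, OwnerID}.
For Bedrooms, OwnerID -> City we have {Bedrooms, OwnerID}⁺ = {Bedrooms, City, OwnerID}; {Bedrooms, OwnerID} is not a superkey, so BCNF fails.
Because {City} is non-prime and the left side of Bedrooms, OwnerID -> City is not a superkey, the relation is not in 3NF.
{OfficeID} is a proper subset of the key {OfficeID, OwnerID}, and {OfficeID}⁺ contains the non-prime attribute {Bedrooms} — a partial dependency, so 2NF is violated.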